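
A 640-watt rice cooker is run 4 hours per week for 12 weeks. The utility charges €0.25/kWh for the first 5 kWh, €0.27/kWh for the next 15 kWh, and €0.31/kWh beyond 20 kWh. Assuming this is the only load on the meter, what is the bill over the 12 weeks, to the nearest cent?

Runtime = 4 h/week × 12 weeks = 48 h
Energy = 0.64 kW × 48 h = 30.72 kWh
Tier 1 (0–5 kWh): 5 × €0.25 = €1.25
Tier 2 (5–20 kWh): 15 × €0.27 = €4.05
Above 20 kWh: 10.72 × €0.31 = €3.3232
Bill = €8.62

€8.62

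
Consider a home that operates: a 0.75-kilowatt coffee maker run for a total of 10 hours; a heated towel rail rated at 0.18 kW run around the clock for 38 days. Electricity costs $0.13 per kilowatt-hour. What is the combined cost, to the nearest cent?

$22.32

coffee maker: 0.75 kW × 10 h = 7.5 kWh
heated towel rail: Runtime = 24 h × 38 = 912 h
heated towel rail: 0.18 kW × 912 h = 164.16 kWh
Total energy = 171.66 kWh
Cost = 171.66 × $0.13 = $22.32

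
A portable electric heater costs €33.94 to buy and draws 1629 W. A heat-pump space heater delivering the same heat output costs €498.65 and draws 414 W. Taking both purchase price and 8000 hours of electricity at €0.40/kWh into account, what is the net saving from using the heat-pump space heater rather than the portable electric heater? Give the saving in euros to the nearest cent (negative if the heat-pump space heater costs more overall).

€3423.29

portable electric heater: €33.94 + (1629/1000) kW × 8000 h × €0.40 = €33.94 + €5212.8 = €5246.74
heat-pump space heater: €498.65 + (414/1000) kW × 8000 h × €0.40 = €498.65 + €1324.8 = €1823.45
Saving = €5246.74 − €1823.45 = €3423.29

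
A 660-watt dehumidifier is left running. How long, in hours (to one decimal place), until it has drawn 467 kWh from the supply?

707.6 h

Hours = 467 kWh ÷ 0.66 kW = 707.6 h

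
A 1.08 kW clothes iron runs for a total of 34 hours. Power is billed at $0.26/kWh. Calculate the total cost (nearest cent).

$9.55

Energy = 1.08 kW × 34 h = 36.72 kWh
Cost = 36.72 kWh × $0.26/kWh = $9.55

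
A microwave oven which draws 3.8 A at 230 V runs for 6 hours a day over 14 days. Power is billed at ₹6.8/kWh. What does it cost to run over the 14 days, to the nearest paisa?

₹499.23

Power = 3.8 A × 230 V = 874 W = 0.874 kW
Runtime = 6 h/day × 14 days = 84 h
Energy = 0.874 kW × 84 h = 73.416 kWh
Cost = 73.416 kWh × ₹6.8/kWh = ₹499.23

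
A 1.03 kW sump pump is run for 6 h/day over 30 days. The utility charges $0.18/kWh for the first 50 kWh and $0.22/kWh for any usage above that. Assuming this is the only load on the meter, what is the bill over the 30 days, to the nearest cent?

Runtime = 6 h/day × 30 days = 180 h
Energy = 1.03 kW × 180 h = 185.4 kWh
Tier 1 (0–50 kWh): 50 × $0.18 = $9
Above 50 kWh: 135.4 × $0.22 = $29.788
Bill = $38.79

$38.79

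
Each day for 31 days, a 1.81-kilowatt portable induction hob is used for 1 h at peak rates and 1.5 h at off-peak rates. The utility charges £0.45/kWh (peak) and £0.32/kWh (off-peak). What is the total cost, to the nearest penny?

£52.18

Peak energy = 1.81 kW × 1 h × 31 = 56.11 kWh
Off-peak energy = 1.81 kW × 1.5 h × 31 = 84.165 kWh
Cost = 56.11 × £0.45 + 84.165 × £0.32 = £25.2495 + £26.9328 = £52.18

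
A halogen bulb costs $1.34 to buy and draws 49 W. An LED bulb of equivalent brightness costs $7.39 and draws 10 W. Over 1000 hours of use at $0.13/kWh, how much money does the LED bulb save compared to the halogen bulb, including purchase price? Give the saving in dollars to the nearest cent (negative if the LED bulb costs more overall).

-$0.98

halogen bulb: $1.34 + (49/1000) kW × 1000 h × $0.13 = $1.34 + $6.37 = $7.71
LED bulb: $7.39 + (10/1000) kW × 1000 h × $0.13 = $7.39 + $1.3 = $8.69
Saving = $7.71 − $8.69 = −$0.98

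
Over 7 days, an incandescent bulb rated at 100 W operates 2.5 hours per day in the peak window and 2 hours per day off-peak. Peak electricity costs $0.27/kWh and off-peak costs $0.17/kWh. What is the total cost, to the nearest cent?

$0.71

Peak energy = 0.1 kW × 2.5 h × 7 = 1.75 kWh
Off-peak energy = 0.1 kW × 2 h × 7 = 1.4 kWh
Cost = 1.75 × $0.27 + 1.4 × $0.17 = $0.4725 + $0.238 = $0.71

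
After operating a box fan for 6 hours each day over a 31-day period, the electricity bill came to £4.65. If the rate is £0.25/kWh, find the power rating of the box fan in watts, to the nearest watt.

100 W

Energy = £4.65 ÷ £0.25/kWh = 18.6 kWh
Runtime = 6 h/day × 31 days = 186 h
Power = 18.6 kWh ÷ 186 h = 0.1 kW = 100 W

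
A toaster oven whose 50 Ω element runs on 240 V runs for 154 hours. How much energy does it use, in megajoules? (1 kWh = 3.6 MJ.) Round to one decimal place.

Power = V²/R = 240²/50 = 1152 W = 1.152 kW
Energy = 1.152 kW × 154 h = 177.408 kWh
= 177.408 × 3.6 MJ = 638.7 MJ

638.7 MJ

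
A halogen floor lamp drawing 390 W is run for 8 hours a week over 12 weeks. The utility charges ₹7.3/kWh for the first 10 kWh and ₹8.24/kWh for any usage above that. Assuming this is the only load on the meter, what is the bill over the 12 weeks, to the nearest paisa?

₹299.11

Runtime = 8 h/week × 12 weeks = 96 h
Energy = 0.39 kW × 96 h = 37.44 kWh
Tier 1 (0–10 kWh): 10 × ₹7.3 = ₹73
Above 10 kWh: 27.44 × ₹8.24 = ₹226.1056
Bill = ₹299.11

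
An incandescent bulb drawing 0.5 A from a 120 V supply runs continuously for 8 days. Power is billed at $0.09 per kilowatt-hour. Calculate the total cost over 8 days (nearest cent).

Power = 0.5 A × 120 V = 60 W = 0.06 kW
Runtime = 24 h × 8 = 192 h
Energy = 0.06 kW × 192 h = 11.52 kWh
Cost = 11.52 kWh × $0.09/kWh = $1.04

$1.04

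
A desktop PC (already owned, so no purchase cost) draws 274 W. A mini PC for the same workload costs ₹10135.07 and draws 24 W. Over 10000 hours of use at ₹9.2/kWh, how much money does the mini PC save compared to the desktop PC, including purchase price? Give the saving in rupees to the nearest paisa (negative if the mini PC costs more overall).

desktop PC: ₹0.00 + (274/1000) kW × 10000 h × ₹9.2 = ₹0.00 + ₹25208 = ₹25208
mini PC: ₹10135.07 + (24/1000) kW × 10000 h × ₹9.2 = ₹10135.07 + ₹2208 = ₹12343.07
Saving = ₹25208 − ₹12343.07 = ₹12864.93

₹12864.93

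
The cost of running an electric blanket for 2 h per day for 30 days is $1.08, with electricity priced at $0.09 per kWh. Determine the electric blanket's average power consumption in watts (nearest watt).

Energy = $1.08 ÷ $0.09/kWh = 12 kWh
Runtime = 2 h/day × 30 days = 60 h
Power = 12 kWh ÷ 60 h = 0.2 kW = 200 W

200 W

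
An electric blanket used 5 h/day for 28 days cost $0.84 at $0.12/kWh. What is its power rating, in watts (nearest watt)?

50 W

Energy = $0.84 ÷ $0.12/kWh = 7 kWh
Runtime = 5 h/day × 28 days = 140 h
Power = 7 kWh ÷ 140 h = 0.05 kW = 50 W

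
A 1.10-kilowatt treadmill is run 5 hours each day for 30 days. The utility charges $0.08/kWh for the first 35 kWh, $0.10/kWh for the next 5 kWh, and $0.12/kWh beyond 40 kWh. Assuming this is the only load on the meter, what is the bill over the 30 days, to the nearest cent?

Runtime = 5 h/day × 30 days = 150 h
Energy = 1.1 kW × 150 h = 165 kWh
Tier 1 (0–35 kWh): 35 × $0.08 = $2.8
Tier 2 (35–40 kWh): 5 × $0.10 = $0.5
Above 40 kWh: 125 × $0.12 = $15
Bill = $18.30

$18.30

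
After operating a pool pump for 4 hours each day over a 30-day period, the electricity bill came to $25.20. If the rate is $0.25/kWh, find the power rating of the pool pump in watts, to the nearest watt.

Energy = $25.20 ÷ $0.25/kWh = 100.8 kWh
Runtime = 4 h/day × 30 days = 120 h
Power = 100.8 kWh ÷ 120 h = 0.84 kW = 840 W

840 W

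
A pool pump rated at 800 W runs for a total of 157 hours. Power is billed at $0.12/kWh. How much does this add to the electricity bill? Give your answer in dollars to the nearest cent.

Energy = 0.8 kW × 157 h = 125.6 kWh
Cost = 125.6 kWh × $0.12/kWh = $15.07

$15.07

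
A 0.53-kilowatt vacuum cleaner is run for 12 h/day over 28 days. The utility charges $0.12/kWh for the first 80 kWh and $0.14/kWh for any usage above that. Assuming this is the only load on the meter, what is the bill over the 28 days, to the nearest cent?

Runtime = 12 h/day × 28 days = 336 h
Energy = 0.53 kW × 336 h = 178.08 kWh
Tier 1 (0–80 kWh): 80 × $0.12 = $9.6
Above 80 kWh: 98.08 × $0.14 = $13.7312
Bill = $23.33

$23.33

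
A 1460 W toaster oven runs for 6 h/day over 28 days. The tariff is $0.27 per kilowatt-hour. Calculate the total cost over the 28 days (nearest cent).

Runtime = 6 h/day × 28 days = 168 h
Energy = 1.46 kW × 168 h = 245.28 kWh
Cost = 245.28 kWh × $0.27/kWh = $66.23

$66.23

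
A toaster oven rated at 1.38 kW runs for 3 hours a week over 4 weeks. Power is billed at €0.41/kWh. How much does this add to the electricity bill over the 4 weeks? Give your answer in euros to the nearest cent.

Runtime = 3 h/week × 4 weeks = 12 h
Energy = 1.38 kW × 12 h = 16.56 kWh
Cost = 16.56 kWh × €0.41/kWh = €6.79

€6.79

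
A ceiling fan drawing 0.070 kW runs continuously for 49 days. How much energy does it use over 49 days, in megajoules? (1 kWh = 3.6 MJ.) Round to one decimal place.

296.4 MJ

Runtime = 24 h × 49 = 1176 h
Energy = 0.07 kW × 1176 h = 82.32 kWh
= 82.32 × 3.6 MJ = 296.4 MJ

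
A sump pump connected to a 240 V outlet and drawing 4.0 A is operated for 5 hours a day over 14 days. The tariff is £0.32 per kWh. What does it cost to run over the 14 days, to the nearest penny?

£21.50

Power = 4.0 A × 240 V = 960 W = 0.96 kW
Runtime = 5 h/day × 14 days = 70 h
Energy = 0.96 kW × 70 h = 67.2 kWh
Cost = 67.2 kWh × £0.32/kWh = £21.50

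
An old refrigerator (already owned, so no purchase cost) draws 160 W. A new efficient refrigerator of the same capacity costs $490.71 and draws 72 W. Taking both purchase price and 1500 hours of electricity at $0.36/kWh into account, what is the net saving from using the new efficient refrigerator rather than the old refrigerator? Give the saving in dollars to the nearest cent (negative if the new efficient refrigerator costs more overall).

old refrigerator: $0.00 + (160/1000) kW × 1500 h × $0.36 = $0.00 + $86.4 = $86.4
new efficient refrigerator: $490.71 + (72/1000) kW × 1500 h × $0.36 = $490.71 + $38.88 = $529.59
Saving = $86.4 − $529.59 = −$443.19

-$443.19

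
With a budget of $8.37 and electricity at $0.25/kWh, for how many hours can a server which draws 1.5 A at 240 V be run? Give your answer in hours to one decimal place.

Power = 1.5 A × 240 V = 360 W = 0.36 kW
Energy available = $8.37 ÷ $0.25/kWh = 33.48 kWh
Hours = 33.48 kWh ÷ 0.36 kW = 93.0 h

93.0 h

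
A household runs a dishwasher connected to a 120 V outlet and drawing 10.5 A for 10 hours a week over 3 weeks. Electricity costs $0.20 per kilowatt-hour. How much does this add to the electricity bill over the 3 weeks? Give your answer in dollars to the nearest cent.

Power = 10.5 A × 120 V = 1260 W = 1.26 kW
Runtime = 10 h/week × 3 weeks = 30 h
Energy = 1.26 kW × 30 h = 37.8 kWh
Cost = 37.8 kWh × $0.20/kWh = $7.56

$7.56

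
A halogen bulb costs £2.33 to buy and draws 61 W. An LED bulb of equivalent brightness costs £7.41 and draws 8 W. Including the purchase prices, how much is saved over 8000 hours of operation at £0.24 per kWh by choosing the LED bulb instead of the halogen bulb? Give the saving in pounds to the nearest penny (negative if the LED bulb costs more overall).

£96.68

halogen bulb: £2.33 + (61/1000) kW × 8000 h × £0.24 = £2.33 + £117.12 = £119.45
LED bulb: £7.41 + (8/1000) kW × 8000 h × £0.24 = £7.41 + £15.36 = £22.77
Saving = £119.45 − £22.77 = £96.68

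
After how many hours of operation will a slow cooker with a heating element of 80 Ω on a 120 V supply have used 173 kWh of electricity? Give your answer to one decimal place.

961.1 h

Power = V²/R = 120²/80 = 180 W = 0.18 kW
Hours = 173 kWh ÷ 0.18 kW = 961.1 h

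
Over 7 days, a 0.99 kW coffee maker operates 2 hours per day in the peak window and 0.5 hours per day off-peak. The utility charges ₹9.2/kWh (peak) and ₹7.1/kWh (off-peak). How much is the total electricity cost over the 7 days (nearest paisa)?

₹152.11

Peak energy = 0.99 kW × 2 h × 7 = 13.86 kWh
Off-peak energy = 0.99 kW × 0.5 h × 7 = 3.465 kWh
Cost = 13.86 × ₹9.2 + 3.465 × ₹7.1 = ₹127.512 + ₹24.6015 = ₹152.11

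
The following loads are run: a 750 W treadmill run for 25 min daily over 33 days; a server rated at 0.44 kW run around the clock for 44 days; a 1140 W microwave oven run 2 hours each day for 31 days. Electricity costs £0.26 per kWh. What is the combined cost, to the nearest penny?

£141.86

treadmill: Runtime = 25 min × 33 = 825 min = 13.75 h
treadmill: 0.75 kW × 13.75 h = 10.3125 kWh
server: Runtime = 24 h × 44 = 1056 h
server: 0.44 kW × 1056 h = 464.64 kWh
microwave oven: Runtime = 2 h/day × 31 days = 62 h
microwave oven: 1.14 kW × 62 h = 70.68 kWh
Total energy = 545.6325 kWh
Cost = 545.6325 × £0.26 = £141.86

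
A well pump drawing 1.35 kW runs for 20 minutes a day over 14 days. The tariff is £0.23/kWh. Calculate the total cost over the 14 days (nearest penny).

Runtime = 20 min × 14 = 280 min = 4.666666… h
Energy = 1.35 kW × 4.666666… h = 6.3 kWh
Cost = 6.3 kWh × £0.23/kWh = £1.45

£1.45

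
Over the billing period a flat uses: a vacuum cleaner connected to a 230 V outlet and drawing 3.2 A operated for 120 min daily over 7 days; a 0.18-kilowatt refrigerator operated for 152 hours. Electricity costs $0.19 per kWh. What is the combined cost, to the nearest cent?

vacuum cleaner: Power = 3.2 A × 230 V = 736 W = 0.736 kW
vacuum cleaner: Runtime = 120 min × 7 = 840 min = 14 h
vacuum cleaner: 0.736 kW × 14 h = 10.304 kWh
refrigerator: 0.18 kW × 152 h = 27.36 kWh
Total energy = 37.664 kWh
Cost = 37.664 × $0.19 = $7.16

$7.16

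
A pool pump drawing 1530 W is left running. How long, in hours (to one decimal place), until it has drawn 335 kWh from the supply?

Hours = 335 kWh ÷ 1.53 kW = 219.0 h

219.0 h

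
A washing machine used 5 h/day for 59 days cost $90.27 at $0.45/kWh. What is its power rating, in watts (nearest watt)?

Energy = $90.27 ÷ $0.45/kWh = 200.6 kWh
Runtime = 5 h/day × 59 days = 295 h
Power = 200.6 kWh ÷ 295 h = 0.68 kW = 680 W

680 W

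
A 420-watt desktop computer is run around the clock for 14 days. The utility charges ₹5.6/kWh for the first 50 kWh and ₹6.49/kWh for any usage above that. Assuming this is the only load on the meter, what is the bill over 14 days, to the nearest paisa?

₹871.37

Runtime = 24 h × 14 = 336 h
Energy = 0.42 kW × 336 h = 141.12 kWh
Tier 1 (0–50 kWh): 50 × ₹5.6 = ₹280
Above 50 kWh: 91.12 × ₹6.49 = ₹591.3688
Bill = ₹871.37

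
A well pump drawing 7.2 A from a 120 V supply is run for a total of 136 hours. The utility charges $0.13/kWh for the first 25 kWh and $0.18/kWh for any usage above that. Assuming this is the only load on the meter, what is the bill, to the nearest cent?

$19.90

Power = 7.2 A × 120 V = 864 W = 0.864 kW
Energy = 0.864 kW × 136 h = 117.504 kWh
Tier 1 (0–25 kWh): 25 × $0.13 = $3.25
Above 25 kWh: 92.504 × $0.18 = $16.65072
Bill = $19.90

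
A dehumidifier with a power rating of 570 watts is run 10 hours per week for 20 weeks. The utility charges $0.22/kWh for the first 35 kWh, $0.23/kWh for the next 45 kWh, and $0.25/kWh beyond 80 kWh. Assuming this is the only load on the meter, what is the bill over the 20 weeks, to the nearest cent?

Runtime = 10 h/week × 20 weeks = 200 h
Energy = 0.57 kW × 200 h = 114 kWh
Tier 1 (0–35 kWh): 35 × $0.22 = $7.7
Tier 2 (35–80 kWh): 45 × $0.23 = $10.35
Above 80 kWh: 34 × $0.25 = $8.5
Bill = $26.55

$26.55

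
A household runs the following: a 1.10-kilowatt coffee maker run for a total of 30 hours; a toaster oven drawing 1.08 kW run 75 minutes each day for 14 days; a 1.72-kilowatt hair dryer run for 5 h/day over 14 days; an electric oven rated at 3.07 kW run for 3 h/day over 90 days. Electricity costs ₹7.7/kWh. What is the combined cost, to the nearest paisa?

₹7709.24

coffee maker: 1.1 kW × 30 h = 33 kWh
toaster oven: Runtime = 75 min × 14 = 1050 min = 17.5 h
toaster oven: 1.08 kW × 17.5 h = 18.9 kWh
hair dryer: Runtime = 5 h/day × 14 days = 70 h
hair dryer: 1.72 kW × 70 h = 120.4 kWh
electric oven: Runtime = 3 h/day × 90 days = 270 h
electric oven: 3.07 kW × 270 h = 828.9 kWh
Total energy = 1001.2 kWh
Cost = 1001.2 × ₹7.7 = ₹7709.24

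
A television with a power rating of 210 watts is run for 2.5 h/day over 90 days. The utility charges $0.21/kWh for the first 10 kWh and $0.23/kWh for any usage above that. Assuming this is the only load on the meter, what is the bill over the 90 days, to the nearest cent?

$10.67

Runtime = 2.5 h/day × 90 days = 225 h
Energy = 0.21 kW × 225 h = 47.25 kWh
Tier 1 (0–10 kWh): 10 × $0.21 = $2.1
Above 10 kWh: 37.25 × $0.23 = $8.5675
Bill = $10.67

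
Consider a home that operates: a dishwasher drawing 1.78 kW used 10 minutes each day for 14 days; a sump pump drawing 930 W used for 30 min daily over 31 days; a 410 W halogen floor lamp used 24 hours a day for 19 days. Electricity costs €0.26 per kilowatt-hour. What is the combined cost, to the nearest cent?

dishwasher: Runtime = 10 min × 14 = 140 min = 2.333333… h
dishwasher: 1.78 kW × 2.333333… h = 4.153333… kWh
sump pump: Runtime = 30 min × 31 = 930 min = 15.5 h
sump pump: 0.93 kW × 15.5 h = 14.415 kWh
halogen floor lamp: Runtime = 24 h × 19 = 456 h
halogen floor lamp: 0.41 kW × 456 h = 186.96 kWh
Total energy = 205.528333… kWh
Cost = 205.528333… × €0.26 = €53.44

€53.44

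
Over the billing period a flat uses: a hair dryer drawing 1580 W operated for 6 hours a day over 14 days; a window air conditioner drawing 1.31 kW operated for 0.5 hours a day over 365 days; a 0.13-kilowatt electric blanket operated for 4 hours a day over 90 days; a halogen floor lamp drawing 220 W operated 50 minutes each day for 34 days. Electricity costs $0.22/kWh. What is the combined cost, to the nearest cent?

$93.46

hair dryer: Runtime = 6 h/day × 14 days = 84 h
hair dryer: 1.58 kW × 84 h = 132.72 kWh
window air conditioner: Runtime = 0.5 h/day × 365 days = 182.5 h
window air conditioner: 1.31 kW × 182.5 h = 239.075 kWh
electric blanket: Runtime = 4 h/day × 90 days = 360 h
electric blanket: 0.13 kW × 360 h = 46.8 kWh
halogen floor lamp: Runtime = 50 min × 34 = 1700 min = 28.333333… h
halogen floor lamp: 0.22 kW × 28.333333… h = 6.233333… kWh
Total energy = 424.828333… kWh
Cost = 424.828333… × $0.22 = $93.46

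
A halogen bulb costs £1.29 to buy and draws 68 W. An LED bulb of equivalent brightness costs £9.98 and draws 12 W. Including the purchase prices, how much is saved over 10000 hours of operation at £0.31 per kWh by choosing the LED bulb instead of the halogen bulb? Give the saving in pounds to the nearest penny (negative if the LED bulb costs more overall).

halogen bulb: £1.29 + (68/1000) kW × 10000 h × £0.31 = £1.29 + £210.8 = £212.09
LED bulb: £9.98 + (12/1000) kW × 10000 h × £0.31 = £9.98 + £37.2 = £47.18
Saving = £212.09 − £47.18 = £164.91

£164.91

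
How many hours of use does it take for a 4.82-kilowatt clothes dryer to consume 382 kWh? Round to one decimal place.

79.3 h

Hours = 382 kWh ÷ 4.82 kW = 79.3 h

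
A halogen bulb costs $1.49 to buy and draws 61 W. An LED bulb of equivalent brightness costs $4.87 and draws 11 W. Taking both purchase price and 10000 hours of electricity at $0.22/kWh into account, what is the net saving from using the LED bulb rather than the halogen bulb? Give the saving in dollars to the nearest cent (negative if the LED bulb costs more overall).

$106.62

halogen bulb: $1.49 + (61/1000) kW × 10000 h × $0.22 = $1.49 + $134.2 = $135.69
LED bulb: $4.87 + (11/1000) kW × 10000 h × $0.22 = $4.87 + $24.2 = $29.07
Saving = $135.69 − $29.07 = $106.62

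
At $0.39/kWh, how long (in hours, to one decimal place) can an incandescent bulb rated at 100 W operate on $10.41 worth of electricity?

Energy available = $10.41 ÷ $0.39/kWh = 26.6923 kWh
Hours = 26.6923 kWh ÷ 0.1 kW = 266.9 h

266.9 h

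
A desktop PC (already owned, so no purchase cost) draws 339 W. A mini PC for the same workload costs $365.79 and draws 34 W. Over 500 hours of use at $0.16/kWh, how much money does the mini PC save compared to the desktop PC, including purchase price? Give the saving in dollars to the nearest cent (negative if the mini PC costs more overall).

desktop PC: $0.00 + (339/1000) kW × 500 h × $0.16 = $0.00 + $27.12 = $27.12
mini PC: $365.79 + (34/1000) kW × 500 h × $0.16 = $365.79 + $2.72 = $368.51
Saving = $27.12 − $368.51 = −$341.39

-$341.39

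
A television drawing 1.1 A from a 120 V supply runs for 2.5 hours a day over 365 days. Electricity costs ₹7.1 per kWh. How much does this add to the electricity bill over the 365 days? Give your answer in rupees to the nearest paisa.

Power = 1.1 A × 120 V = 132 W = 0.132 kW
Runtime = 2.5 h/day × 365 days = 912.5 h
Energy = 0.132 kW × 912.5 h = 120.45 kWh
Cost = 120.45 kWh × ₹7.1/kWh = ₹855.20

₹855.20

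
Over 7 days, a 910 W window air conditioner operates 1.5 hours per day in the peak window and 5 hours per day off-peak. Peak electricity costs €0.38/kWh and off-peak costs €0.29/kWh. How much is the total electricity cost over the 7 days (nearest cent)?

Peak energy = 0.91 kW × 1.5 h × 7 = 9.555 kWh
Off-peak energy = 0.91 kW × 5 h × 7 = 31.85 kWh
Cost = 9.555 × €0.38 + 31.85 × €0.29 = €3.6309 + €9.2365 = €12.87

€12.87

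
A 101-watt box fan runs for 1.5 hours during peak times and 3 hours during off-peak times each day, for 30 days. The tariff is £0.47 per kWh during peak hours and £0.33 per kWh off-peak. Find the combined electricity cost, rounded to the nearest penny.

£5.14

Peak energy = 0.101 kW × 1.5 h × 30 = 4.545 kWh
Off-peak energy = 0.101 kW × 3 h × 30 = 9.09 kWh
Cost = 4.545 × £0.47 + 9.09 × £0.33 = £2.13615 + £2.9997 = £5.14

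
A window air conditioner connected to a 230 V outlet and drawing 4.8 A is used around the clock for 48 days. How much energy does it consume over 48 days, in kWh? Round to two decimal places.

Power = 4.8 A × 230 V = 1104 W = 1.104 kW
Runtime = 24 h × 48 = 1152 h
Energy = 1.104 kW × 1152 h = 1271.808 kWh ≈ 1271.81 kWh

1271.81 kWh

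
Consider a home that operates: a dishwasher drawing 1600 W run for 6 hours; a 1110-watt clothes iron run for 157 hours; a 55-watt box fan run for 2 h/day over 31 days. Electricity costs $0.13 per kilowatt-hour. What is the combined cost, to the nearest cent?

dishwasher: 1.6 kW × 6 h = 9.6 kWh
clothes iron: 1.11 kW × 157 h = 174.27 kWh
box fan: Runtime = 2 h/day × 31 days = 62 h
box fan: 0.055 kW × 62 h = 3.41 kWh
Total energy = 187.28 kWh
Cost = 187.28 × $0.13 = $24.35

$24.35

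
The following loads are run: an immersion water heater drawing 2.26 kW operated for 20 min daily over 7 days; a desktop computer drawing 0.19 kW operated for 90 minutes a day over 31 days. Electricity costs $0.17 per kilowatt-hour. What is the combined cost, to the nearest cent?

immersion water heater: Runtime = 20 min × 7 = 140 min = 2.333333… h
immersion water heater: 2.26 kW × 2.333333… h = 5.273333… kWh
desktop computer: Runtime = 90 min × 31 = 2790 min = 46.5 h
desktop computer: 0.19 kW × 46.5 h = 8.835 kWh
Total energy = 14.108333… kWh
Cost = 14.108333… × $0.17 = $2.40

$2.40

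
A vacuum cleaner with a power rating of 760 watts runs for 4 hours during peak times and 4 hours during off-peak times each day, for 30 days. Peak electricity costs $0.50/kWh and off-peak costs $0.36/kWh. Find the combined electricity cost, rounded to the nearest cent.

Peak energy = 0.76 kW × 4 h × 30 = 91.2 kWh
Off-peak energy = 0.76 kW × 4 h × 30 = 91.2 kWh
Cost = 91.2 × $0.50 + 91.2 × $0.36 = $45.6 + $32.832 = $78.43

$78.43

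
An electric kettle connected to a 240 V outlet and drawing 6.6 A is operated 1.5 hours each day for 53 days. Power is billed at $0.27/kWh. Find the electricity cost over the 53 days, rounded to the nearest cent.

$34.00

Power = 6.6 A × 240 V = 1584 W = 1.584 kW
Runtime = 1.5 h/day × 53 days = 79.5 h
Energy = 1.584 kW × 79.5 h = 125.928 kWh
Cost = 125.928 kWh × $0.27/kWh = $34.00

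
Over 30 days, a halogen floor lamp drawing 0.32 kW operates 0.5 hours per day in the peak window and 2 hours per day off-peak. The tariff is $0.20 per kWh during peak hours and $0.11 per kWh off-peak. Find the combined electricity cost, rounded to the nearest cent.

$3.07

Peak energy = 0.32 kW × 0.5 h × 30 = 4.8 kWh
Off-peak energy = 0.32 kW × 2 h × 30 = 19.2 kWh
Cost = 4.8 × $0.20 + 19.2 × $0.11 = $0.96 + $2.112 = $3.07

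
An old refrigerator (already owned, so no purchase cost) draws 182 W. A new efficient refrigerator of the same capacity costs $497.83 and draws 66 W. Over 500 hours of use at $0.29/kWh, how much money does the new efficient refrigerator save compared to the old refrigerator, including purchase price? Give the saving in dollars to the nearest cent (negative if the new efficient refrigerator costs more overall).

-$481.01

old refrigerator: $0.00 + (182/1000) kW × 500 h × $0.29 = $0.00 + $26.39 = $26.39
new efficient refrigerator: $497.83 + (66/1000) kW × 500 h × $0.29 = $497.83 + $9.57 = $507.4
Saving = $26.39 − $507.4 = −$481.01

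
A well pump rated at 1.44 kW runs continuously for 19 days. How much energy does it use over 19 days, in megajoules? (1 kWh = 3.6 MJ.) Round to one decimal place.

2363.9 MJ

Runtime = 24 h × 19 = 456 h
Energy = 1.44 kW × 456 h = 656.64 kWh
= 656.64 × 3.6 MJ = 2363.9 MJ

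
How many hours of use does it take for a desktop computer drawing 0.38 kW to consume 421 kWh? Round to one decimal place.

Hours = 421 kWh ÷ 0.38 kW = 1107.9 h

1107.9 h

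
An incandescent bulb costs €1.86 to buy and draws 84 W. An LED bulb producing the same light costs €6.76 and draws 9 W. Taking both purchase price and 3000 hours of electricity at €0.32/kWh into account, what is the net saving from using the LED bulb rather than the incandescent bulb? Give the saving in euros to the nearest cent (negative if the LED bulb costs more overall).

incandescent bulb: €1.86 + (84/1000) kW × 3000 h × €0.32 = €1.86 + €80.64 = €82.5
LED bulb: €6.76 + (9/1000) kW × 3000 h × €0.32 = €6.76 + €8.64 = €15.4
Saving = €82.5 − €15.4 = €67.1

€67.10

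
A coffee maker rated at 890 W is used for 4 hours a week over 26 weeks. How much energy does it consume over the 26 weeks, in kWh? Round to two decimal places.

92.56 kWh

Runtime = 4 h/week × 26 weeks = 104 h
Energy = 0.89 kW × 104 h = 92.56 kWh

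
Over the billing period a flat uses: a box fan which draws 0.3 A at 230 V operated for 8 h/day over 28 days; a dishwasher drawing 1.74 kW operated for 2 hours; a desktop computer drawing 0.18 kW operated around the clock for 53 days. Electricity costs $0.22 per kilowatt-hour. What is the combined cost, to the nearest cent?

box fan: Power = 0.3 A × 230 V = 69 W = 0.069 kW
box fan: Runtime = 8 h/day × 28 days = 224 h
box fan: 0.069 kW × 224 h = 15.456 kWh
dishwasher: 1.74 kW × 2 h = 3.48 kWh
desktop computer: Runtime = 24 h × 53 = 1272 h
desktop computer: 0.18 kW × 1272 h = 228.96 kWh
Total energy = 247.896 kWh
Cost = 247.896 × $0.22 = $54.54

$54.54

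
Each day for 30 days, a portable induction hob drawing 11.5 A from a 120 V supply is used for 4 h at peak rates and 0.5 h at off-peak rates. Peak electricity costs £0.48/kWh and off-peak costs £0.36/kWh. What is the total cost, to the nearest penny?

£86.94

Power = 11.5 A × 120 V = 1380 W = 1.38 kW
Peak energy = 1.38 kW × 4 h × 30 = 165.6 kWh
Off-peak energy = 1.38 kW × 0.5 h × 30 = 20.7 kWh
Cost = 165.6 × £0.48 + 20.7 × £0.36 = £79.488 + £7.452 = £86.94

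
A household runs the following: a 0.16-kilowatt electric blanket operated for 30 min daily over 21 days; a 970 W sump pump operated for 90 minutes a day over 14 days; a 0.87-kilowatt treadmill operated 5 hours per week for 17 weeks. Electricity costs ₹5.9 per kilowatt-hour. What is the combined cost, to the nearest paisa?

₹566.40

electric blanket: Runtime = 30 min × 21 = 630 min = 10.5 h
electric blanket: 0.16 kW × 10.5 h = 1.68 kWh
sump pump: Runtime = 90 min × 14 = 1260 min = 21 h
sump pump: 0.97 kW × 21 h = 20.37 kWh
treadmill: Runtime = 5 h/week × 17 weeks = 85 h
treadmill: 0.87 kW × 85 h = 73.95 kWh
Total energy = 96 kWh
Cost = 96 × ₹5.9 = ₹566.40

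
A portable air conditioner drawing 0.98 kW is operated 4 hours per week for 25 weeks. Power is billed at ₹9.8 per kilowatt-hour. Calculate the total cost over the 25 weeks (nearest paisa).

₹960.40

Runtime = 4 h/week × 25 weeks = 100 h
Energy = 0.98 kW × 100 h = 98 kWh
Cost = 98 kWh × ₹9.8/kWh = ₹960.40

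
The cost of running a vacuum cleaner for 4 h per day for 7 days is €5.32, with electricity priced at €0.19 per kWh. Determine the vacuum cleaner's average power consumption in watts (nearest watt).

Energy = €5.32 ÷ €0.19/kWh = 28 kWh
Runtime = 4 h/day × 7 days = 28 h
Power = 28 kWh ÷ 28 h = 1 kW = 1000 W

1000 W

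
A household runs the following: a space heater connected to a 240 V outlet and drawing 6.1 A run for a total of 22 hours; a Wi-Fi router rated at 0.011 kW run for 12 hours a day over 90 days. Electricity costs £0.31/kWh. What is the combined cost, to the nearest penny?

£13.67

space heater: Power = 6.1 A × 240 V = 1464 W = 1.464 kW
space heater: 1.464 kW × 22 h = 32.208 kWh
Wi-Fi router: Runtime = 12 h/day × 90 days = 1080 h
Wi-Fi router: 0.011 kW × 1080 h = 11.88 kWh
Total energy = 44.088 kWh
Cost = 44.088 × £0.31 = £13.67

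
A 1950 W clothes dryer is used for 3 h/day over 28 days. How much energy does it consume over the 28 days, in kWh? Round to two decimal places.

163.80 kWh

Runtime = 3 h/day × 28 days = 84 h
Energy = 1.95 kW × 84 h = 163.8 kWh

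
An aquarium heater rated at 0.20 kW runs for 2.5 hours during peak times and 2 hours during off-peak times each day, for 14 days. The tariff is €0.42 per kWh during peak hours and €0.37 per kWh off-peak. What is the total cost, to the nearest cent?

€5.01

Peak energy = 0.2 kW × 2.5 h × 14 = 7 kWh
Off-peak energy = 0.2 kW × 2 h × 14 = 5.6 kWh
Cost = 7 × €0.42 + 5.6 × €0.37 = €2.94 + €2.072 = €5.01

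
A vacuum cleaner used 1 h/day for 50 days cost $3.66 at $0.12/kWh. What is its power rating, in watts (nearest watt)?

Energy = $3.66 ÷ $0.12/kWh = 30.5 kWh
Runtime = 1 h/day × 50 days = 50 h
Power = 30.5 kWh ÷ 50 h = 0.61 kW = 610 W

610 W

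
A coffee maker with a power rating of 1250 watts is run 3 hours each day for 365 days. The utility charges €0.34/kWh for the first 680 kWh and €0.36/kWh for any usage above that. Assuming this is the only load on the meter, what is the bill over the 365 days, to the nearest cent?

Runtime = 3 h/day × 365 days = 1095 h
Energy = 1.25 kW × 1095 h = 1368.75 kWh
Tier 1 (0–680 kWh): 680 × €0.34 = €231.2
Above 680 kWh: 688.75 × €0.36 = €247.95
Bill = €479.15

€479.15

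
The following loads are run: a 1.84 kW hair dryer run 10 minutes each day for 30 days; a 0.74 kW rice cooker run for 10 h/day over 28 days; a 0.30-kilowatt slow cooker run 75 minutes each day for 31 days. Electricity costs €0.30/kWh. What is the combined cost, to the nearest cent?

hair dryer: Runtime = 10 min × 30 = 300 min = 5 h
hair dryer: 1.84 kW × 5 h = 9.2 kWh
rice cooker: Runtime = 10 h/day × 28 days = 280 h
rice cooker: 0.74 kW × 280 h = 207.2 kWh
slow cooker: Runtime = 75 min × 31 = 2325 min = 38.75 h
slow cooker: 0.3 kW × 38.75 h = 11.625 kWh
Total energy = 228.025 kWh
Cost = 228.025 × €0.30 = €68.41

€68.41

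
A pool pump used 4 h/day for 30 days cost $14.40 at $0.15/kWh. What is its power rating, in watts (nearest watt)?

800 W

Energy = $14.40 ÷ $0.15/kWh = 96 kWh
Runtime = 4 h/day × 30 days = 120 h
Power = 96 kWh ÷ 120 h = 0.8 kW = 800 W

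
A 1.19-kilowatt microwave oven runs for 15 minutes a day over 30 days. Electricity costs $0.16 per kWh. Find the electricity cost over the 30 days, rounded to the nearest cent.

Runtime = 15 min × 30 = 450 min = 7.5 h
Energy = 1.19 kW × 7.5 h = 8.925 kWh
Cost = 8.925 kWh × $0.16/kWh = $1.43

$1.43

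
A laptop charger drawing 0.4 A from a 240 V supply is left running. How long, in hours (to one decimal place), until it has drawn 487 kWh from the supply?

Power = 0.4 A × 240 V = 96 W = 0.096 kW
Hours = 487 kWh ÷ 0.096 kW = 5072.9 h

5072.9 h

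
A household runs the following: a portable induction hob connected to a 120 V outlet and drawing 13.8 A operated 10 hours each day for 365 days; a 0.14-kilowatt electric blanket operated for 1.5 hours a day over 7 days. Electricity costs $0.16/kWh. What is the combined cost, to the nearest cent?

$967.34

portable induction hob: Power = 13.8 A × 120 V = 1656 W = 1.656 kW
portable induction hob: Runtime = 10 h/day × 365 days = 3650 h
portable induction hob: 1.656 kW × 3650 h = 6044.4 kWh
electric blanket: Runtime = 1.5 h/day × 7 days = 10.5 h
electric blanket: 0.14 kW × 10.5 h = 1.47 kWh
Total energy = 6045.87 kWh
Cost = 6045.87 × $0.16 = $967.34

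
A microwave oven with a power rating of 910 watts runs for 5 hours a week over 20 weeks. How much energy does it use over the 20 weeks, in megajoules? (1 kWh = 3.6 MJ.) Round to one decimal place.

Runtime = 5 h/week × 20 weeks = 100 h
Energy = 0.91 kW × 100 h = 91 kWh
= 91 × 3.6 MJ = 327.6 MJ

327.6 MJ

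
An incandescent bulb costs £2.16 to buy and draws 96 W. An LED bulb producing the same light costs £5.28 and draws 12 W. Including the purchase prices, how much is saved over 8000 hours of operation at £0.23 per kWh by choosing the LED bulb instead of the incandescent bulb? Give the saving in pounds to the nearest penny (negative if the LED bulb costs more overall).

£151.44

incandescent bulb: £2.16 + (96/1000) kW × 8000 h × £0.23 = £2.16 + £176.64 = £178.8
LED bulb: £5.28 + (12/1000) kW × 8000 h × £0.23 = £5.28 + £22.08 = £27.36
Saving = £178.8 − £27.36 = £151.44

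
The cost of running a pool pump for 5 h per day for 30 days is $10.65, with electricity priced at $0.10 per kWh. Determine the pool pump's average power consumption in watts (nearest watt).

Energy = $10.65 ÷ $0.10/kWh = 106.5 kWh
Runtime = 5 h/day × 30 days = 150 h
Power = 106.5 kWh ÷ 150 h = 0.71 kW = 710 W

710 W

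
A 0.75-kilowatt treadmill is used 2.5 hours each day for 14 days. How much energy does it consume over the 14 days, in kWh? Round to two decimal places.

Runtime = 2.5 h/day × 14 days = 35 h
Energy = 0.75 kW × 35 h = 26.25 kWh

26.25 kWh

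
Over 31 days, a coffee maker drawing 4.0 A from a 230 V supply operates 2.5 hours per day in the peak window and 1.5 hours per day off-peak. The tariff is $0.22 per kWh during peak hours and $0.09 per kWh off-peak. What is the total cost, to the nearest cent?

$19.54

Power = 4.0 A × 230 V = 920 W = 0.92 kW
Peak energy = 0.92 kW × 2.5 h × 31 = 71.3 kWh
Off-peak energy = 0.92 kW × 1.5 h × 31 = 42.78 kWh
Cost = 71.3 × $0.22 + 42.78 × $0.09 = $15.686 + $3.8502 = $19.54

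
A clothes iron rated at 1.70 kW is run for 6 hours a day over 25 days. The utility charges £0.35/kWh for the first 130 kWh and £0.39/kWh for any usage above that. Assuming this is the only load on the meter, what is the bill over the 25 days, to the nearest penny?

Runtime = 6 h/day × 25 days = 150 h
Energy = 1.7 kW × 150 h = 255 kWh
Tier 1 (0–130 kWh): 130 × £0.35 = £45.5
Above 130 kWh: 125 × £0.39 = £48.75
Bill = £94.25

£94.25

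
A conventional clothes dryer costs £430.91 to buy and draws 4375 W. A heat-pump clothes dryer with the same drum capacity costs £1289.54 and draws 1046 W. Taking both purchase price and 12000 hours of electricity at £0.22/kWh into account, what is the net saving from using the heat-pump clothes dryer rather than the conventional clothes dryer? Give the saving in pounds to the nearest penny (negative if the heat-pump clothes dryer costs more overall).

conventional clothes dryer: £430.91 + (4375/1000) kW × 12000 h × £0.22 = £430.91 + £11550 = £11980.91
heat-pump clothes dryer: £1289.54 + (1046/1000) kW × 12000 h × £0.22 = £1289.54 + £2761.44 = £4050.98
Saving = £11980.91 − £4050.98 = £7929.93

£7929.93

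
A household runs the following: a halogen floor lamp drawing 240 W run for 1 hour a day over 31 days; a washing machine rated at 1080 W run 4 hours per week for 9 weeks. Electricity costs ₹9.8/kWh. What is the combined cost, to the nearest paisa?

₹453.94

halogen floor lamp: Runtime = 1 h/day × 31 days = 31 h
halogen floor lamp: 0.24 kW × 31 h = 7.44 kWh
washing machine: Runtime = 4 h/week × 9 weeks = 36 h
washing machine: 1.08 kW × 36 h = 38.88 kWh
Total energy = 46.32 kWh
Cost = 46.32 × ₹9.8 = ₹453.94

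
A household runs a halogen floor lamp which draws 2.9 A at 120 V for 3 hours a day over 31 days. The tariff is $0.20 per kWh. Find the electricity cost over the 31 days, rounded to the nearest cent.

$6.47

Power = 2.9 A × 120 V = 348 W = 0.348 kW
Runtime = 3 h/day × 31 days = 93 h
Energy = 0.348 kW × 93 h = 32.364 kWh
Cost = 32.364 kWh × $0.20/kWh = $6.47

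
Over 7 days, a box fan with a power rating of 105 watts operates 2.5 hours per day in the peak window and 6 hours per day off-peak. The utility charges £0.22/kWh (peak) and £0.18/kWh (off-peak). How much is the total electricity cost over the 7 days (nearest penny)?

£1.20

Peak energy = 0.105 kW × 2.5 h × 7 = 1.8375 kWh
Off-peak energy = 0.105 kW × 6 h × 7 = 4.41 kWh
Cost = 1.8375 × £0.22 + 4.41 × £0.18 = £0.40425 + £0.7938 = £1.20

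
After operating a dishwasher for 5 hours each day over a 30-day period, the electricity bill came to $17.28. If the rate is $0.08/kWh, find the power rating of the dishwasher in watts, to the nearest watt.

1440 W

Energy = $17.28 ÷ $0.08/kWh = 216 kWh
Runtime = 5 h/day × 30 days = 150 h
Power = 216 kWh ÷ 150 h = 1.44 kW = 1440 W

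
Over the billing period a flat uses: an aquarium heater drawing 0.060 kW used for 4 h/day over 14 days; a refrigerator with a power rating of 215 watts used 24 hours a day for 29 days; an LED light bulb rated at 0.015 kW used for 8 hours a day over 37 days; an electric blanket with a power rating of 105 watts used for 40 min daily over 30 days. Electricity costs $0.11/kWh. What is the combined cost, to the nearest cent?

aquarium heater: Runtime = 4 h/day × 14 days = 56 h
aquarium heater: 0.06 kW × 56 h = 3.36 kWh
refrigerator: Runtime = 24 h × 29 = 696 h
refrigerator: 0.215 kW × 696 h = 149.64 kWh
LED light bulb: Runtime = 8 h/day × 37 days = 296 h
LED light bulb: 0.015 kW × 296 h = 4.44 kWh
electric blanket: Runtime = 40 min × 30 = 1200 min = 20 h
electric blanket: 0.105 kW × 20 h = 2.1 kWh
Total energy = 159.54 kWh
Cost = 159.54 × $0.11 = $17.55

$17.55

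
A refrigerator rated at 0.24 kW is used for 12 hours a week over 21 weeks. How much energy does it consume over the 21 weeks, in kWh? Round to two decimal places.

60.48 kWh

Runtime = 12 h/week × 21 weeks = 252 h
Energy = 0.24 kW × 252 h = 60.48 kWh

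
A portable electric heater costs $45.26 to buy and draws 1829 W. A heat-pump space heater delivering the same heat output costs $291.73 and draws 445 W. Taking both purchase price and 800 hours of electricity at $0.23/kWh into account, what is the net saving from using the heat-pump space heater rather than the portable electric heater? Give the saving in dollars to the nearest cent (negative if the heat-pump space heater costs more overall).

$8.19

portable electric heater: $45.26 + (1829/1000) kW × 800 h × $0.23 = $45.26 + $336.536 = $381.796
heat-pump space heater: $291.73 + (445/1000) kW × 800 h × $0.23 = $291.73 + $81.88 = $373.61
Saving = $381.796 − $373.61 = $8.186 → $8.19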